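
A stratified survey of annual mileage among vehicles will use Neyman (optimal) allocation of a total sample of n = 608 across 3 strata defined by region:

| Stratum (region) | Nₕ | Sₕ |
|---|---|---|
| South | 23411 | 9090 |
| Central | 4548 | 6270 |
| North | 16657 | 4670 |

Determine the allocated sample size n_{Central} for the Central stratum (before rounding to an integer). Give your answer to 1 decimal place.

54.3

Neyman allocation: nₕ = n·NₕSₕ / Σⱼ NⱼSⱼ.
Σ NⱼSⱼ = 23411·9090 + 4548·6270 + 16657·4670 = 3.1911014 × 10^8.
n_{Central} = 608·4548·6270 / (3.1911014 × 10^8) = 54.3.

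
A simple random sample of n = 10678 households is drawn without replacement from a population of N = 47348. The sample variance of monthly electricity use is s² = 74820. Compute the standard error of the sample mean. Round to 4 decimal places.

2.3295

Under SRS without replacement, Var(ȳ) = (1 − f)·s²/n with f = n/N = 10678/47348 = 0.22552167.
Var(ȳ) = (1 − 0.22552167)·74820/10678 = 0.77447833·7.0069301 = 5.4267156.
SE(ȳ) = √(5.4267156) = 2.3295.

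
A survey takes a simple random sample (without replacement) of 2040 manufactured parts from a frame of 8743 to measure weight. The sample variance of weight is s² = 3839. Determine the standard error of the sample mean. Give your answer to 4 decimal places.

1.2012

Under SRS without replacement, Var(ȳ) = (1 − f)·s²/n with f = n/N = 2040/8743 = 0.23332952.
Var(ȳ) = (1 − 0.23332952)·3839/2040 = 0.76667048·1.8818627 = 1.4427686.
SE(ȳ) = √(1.4427686) = 1.2012.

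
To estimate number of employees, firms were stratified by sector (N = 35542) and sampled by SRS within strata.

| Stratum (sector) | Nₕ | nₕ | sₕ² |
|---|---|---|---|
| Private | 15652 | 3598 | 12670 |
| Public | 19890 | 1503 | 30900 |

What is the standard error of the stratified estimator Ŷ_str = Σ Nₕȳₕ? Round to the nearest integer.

90461

Var(Ŷ_str) = Σₕ Nₕ²(1 − fₕ)sₕ²/nₕ.
Private: 15652²·(1 − 3598/15652)·12670/3598 = 6.643799 × 10^8.
Public: 19890²·(1 − 1503/19890)·30900/1503 = 7.5187416 × 10^9.
Sum = 8.1831215 × 10^9.
SE = √(8.1831215 × 10^9) = 90461.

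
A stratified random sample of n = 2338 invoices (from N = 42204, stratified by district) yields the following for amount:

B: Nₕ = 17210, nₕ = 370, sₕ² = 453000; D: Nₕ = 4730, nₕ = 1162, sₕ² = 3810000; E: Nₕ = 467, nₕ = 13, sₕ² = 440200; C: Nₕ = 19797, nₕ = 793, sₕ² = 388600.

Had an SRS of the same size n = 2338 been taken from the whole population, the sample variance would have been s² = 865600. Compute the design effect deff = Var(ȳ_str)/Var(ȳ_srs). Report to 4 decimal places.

0.9660

Var(ȳ_str) = Σ Wₕ²(1−fₕ)sₕ²/nₕ with Wₕ = Nₕ/42204:
  B: (17210/42204)²·(1−370/17210)·453000/370 = 199.21049
  D: (4730/42204)²·(1−1162/4730)·3810000/1162 = 31.066878
  E: (467/42204)²·(1−13/467)·440200/13 = 4.0306231
  C: (19797/42204)²·(1−793/19797)·388600/793 = 103.5063
  → Var(ȳ_str) = 337.81429.
Var(ȳ_srs) = (1 − 2338/42204)·865600/2338 = 349.72106.
deff = 337.81429 / 349.72106 = 0.9660.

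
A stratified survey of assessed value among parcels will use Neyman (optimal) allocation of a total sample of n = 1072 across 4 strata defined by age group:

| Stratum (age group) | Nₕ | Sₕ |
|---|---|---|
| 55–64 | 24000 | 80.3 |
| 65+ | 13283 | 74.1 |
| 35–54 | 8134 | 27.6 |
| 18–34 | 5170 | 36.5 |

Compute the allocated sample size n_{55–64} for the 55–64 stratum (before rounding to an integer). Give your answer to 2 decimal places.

Neyman allocation: nₕ = n·NₕSₕ / Σⱼ NⱼSⱼ.
Σ NⱼSⱼ = 24000·80.3 + 13283·74.1 + 8134·27.6 + 5170·36.5 = 3.3246737 × 10^6.
n_{55–64} = 1072·24000·80.3 / (3.3246737 × 10^6) = 621.40.

621.40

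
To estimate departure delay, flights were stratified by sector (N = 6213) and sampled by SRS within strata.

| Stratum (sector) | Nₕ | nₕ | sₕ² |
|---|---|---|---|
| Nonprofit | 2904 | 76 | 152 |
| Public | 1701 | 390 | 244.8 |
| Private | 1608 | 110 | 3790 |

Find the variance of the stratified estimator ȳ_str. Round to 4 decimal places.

Var(ȳ_str) = Σₕ Wₕ²(1 − fₕ)sₕ²/nₕ with Wₕ = Nₕ/N, N = 6213.
Nonprofit: Wₕ = 0.46740705; term = 0.46740705²·(1 − 0.02617080)·152/76 = 0.42550367.
Public: Wₕ = 0.27378078; term = 0.27378078²·(1 − 0.22927690)·244.8/390 = 0.036261946.
Private: Wₕ = 0.25881217; term = 0.25881217²·(1 − 0.06840796)·3790/110 = 2.1500159.
Sum = 2.6117815.

2.6118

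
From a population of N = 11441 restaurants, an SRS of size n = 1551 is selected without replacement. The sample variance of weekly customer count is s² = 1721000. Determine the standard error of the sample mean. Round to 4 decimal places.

Under SRS without replacement, Var(ȳ) = (1 − f)·s²/n with f = n/N = 1551/11441 = 0.13556507.
Var(ȳ) = (1 − 0.13556507)·1721000/1551 = 0.86443493·1109.6067 = 959.18279.
SE(ȳ) = √(959.18279) = 30.9707.

30.9707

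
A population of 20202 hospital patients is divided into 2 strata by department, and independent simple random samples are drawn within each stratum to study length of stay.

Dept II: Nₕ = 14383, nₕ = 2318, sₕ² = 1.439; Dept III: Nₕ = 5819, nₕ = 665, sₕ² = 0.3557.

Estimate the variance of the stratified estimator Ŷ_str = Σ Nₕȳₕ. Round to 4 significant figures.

Var(Ŷ_str) = Σₕ Nₕ²(1 − fₕ)sₕ²/nₕ.
Dept II: 14383²·(1 − 2318/14383)·1.439/2318 = 107726.9.
Dept III: 5819²·(1 − 665/5819)·0.3557/665 = 16041.87.
Sum = 123768.77.

123800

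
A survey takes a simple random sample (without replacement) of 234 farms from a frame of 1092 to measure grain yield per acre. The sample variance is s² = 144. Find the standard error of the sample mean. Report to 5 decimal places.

Under SRS without replacement, Var(ȳ) = (1 − f)·s²/n with f = n/N = 234/1092 = 0.21428571.
Var(ȳ) = (1 − 0.21428571)·144/234 = 0.78571429·0.61538462 = 0.48351648.
SE(ȳ) = √(0.48351648) = 0.69535.

0.69535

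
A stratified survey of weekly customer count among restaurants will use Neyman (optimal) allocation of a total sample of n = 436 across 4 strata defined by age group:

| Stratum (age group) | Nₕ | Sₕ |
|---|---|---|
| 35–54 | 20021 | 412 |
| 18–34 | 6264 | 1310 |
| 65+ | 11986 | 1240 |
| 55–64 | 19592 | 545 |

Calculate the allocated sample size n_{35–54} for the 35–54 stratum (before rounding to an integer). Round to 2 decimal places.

Neyman allocation: nₕ = n·NₕSₕ / Σⱼ NⱼSⱼ.
Σ NⱼSⱼ = 20021·412 + 6264·1310 + 11986·1240 + 19592·545 = 4.1994772 × 10^7.
n_{35–54} = 436·20021·412 / (4.1994772 × 10^7) = 85.64.

85.64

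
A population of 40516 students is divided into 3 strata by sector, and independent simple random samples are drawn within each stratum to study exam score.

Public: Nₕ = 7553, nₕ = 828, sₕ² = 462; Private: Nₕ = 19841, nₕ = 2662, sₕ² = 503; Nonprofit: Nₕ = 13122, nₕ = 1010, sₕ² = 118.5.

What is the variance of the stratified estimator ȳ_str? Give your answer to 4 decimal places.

Var(ȳ_str) = Σₕ Wₕ²(1 − fₕ)sₕ²/nₕ with Wₕ = Nₕ/N, N = 40516.
Public: Wₕ = 0.18642018; term = 0.18642018²·(1 − 0.10962531)·462/828 = 0.017265147.
Private: Wₕ = 0.48970777; term = 0.48970777²·(1 − 0.13416662)·503/2662 = 0.039234511.
Nonprofit: Wₕ = 0.32387205; term = 0.32387205²·(1 − 0.07696997)·118.5/1010 = 0.011359514.
Sum = 0.067859172.

0.0679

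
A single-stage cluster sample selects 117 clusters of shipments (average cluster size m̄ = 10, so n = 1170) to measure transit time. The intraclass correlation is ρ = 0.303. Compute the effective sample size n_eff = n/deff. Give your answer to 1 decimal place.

deff = 1 + (10 − 1)·0.303 = 1 + 2.727 = 3.727.
n_eff = 1170 / 3.727 = 313.9.

313.9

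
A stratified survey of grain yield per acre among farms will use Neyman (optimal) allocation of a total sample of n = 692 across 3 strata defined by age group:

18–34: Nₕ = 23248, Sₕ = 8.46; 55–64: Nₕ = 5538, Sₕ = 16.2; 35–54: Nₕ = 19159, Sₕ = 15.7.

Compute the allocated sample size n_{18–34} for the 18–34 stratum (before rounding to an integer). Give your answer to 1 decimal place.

231.8

Neyman allocation: nₕ = n·NₕSₕ / Σⱼ NⱼSⱼ.
Σ NⱼSⱼ = 23248·8.46 + 5538·16.2 + 19159·15.7 = 587189.98.
n_{18–34} = 692·23248·8.46 / 587189.98 = 231.8.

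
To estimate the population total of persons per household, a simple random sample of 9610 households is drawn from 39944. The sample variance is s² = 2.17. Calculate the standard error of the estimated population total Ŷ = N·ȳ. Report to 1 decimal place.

523.1

Var(Ŷ) = N²·Var(ȳ) = N²·(1 − n/N)·s²/n.
f = 9610/39944 = 0.24058682; Var(ȳ) = 0.75941318·2.17/9610 = 1.714804 × 10^-4.
Var(Ŷ) = 39944² · (1.714804 × 10^-4) = 273600.95.
SE(Ŷ) = √(273600.95) = 523.1.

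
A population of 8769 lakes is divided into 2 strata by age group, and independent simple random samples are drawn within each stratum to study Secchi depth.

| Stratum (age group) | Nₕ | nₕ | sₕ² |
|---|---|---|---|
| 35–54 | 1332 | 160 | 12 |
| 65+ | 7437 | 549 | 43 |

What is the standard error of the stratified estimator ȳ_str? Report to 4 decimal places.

0.2317

Var(ȳ_str) = Σₕ Wₕ²(1 − fₕ)sₕ²/nₕ with Wₕ = Nₕ/N, N = 8769.
35–54: Wₕ = 0.15189873; term = 0.15189873²·(1 − 0.12012012)·12/160 = 0.001522625.
65+: Wₕ = 0.84810127; term = 0.84810127²·(1 − 0.07382009)·43/549 = 0.052177935.
Sum = 0.05370056.
SE = √(0.05370056) = 0.2317.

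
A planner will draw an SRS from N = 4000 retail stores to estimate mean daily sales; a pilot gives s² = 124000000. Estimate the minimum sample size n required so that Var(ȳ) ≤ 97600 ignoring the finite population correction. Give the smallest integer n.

1271

Without fpc, n₀ = s²/D = 124000000/97600 = 1270.4918.
Rounding up, n = 1271.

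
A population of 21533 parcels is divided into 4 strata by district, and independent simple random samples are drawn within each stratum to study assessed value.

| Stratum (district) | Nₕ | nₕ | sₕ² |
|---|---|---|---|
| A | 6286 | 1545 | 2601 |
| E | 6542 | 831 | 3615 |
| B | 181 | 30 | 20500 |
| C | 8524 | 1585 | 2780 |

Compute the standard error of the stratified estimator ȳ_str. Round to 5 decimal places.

0.85015

Var(ȳ_str) = Σₕ Wₕ²(1 − fₕ)sₕ²/nₕ with Wₕ = Nₕ/N, N = 21533.
A: Wₕ = 0.29192402; term = 0.29192402²·(1 − 0.24578428)·2601/1545 = 0.10820495.
E: Wₕ = 0.30381275; term = 0.30381275²·(1 − 0.12702537)·3615/831 = 0.35052653.
B: Wₕ = 0.00840570; term = 0.00840570²·(1 − 0.16574586)·20500/30 = 0.040279034.
C: Wₕ = 0.39585752; term = 0.39585752²·(1 − 0.18594557)·2780/1585 = 0.22374162.
Sum = 0.72275213.
SE = √(0.72275213) = 0.85015.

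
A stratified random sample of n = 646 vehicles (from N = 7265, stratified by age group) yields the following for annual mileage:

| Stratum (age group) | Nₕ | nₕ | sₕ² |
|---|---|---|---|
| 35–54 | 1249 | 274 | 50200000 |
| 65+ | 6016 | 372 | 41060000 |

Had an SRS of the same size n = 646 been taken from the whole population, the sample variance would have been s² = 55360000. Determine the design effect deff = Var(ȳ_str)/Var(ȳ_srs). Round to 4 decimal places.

Var(ȳ_str) = Σ Wₕ²(1−fₕ)sₕ²/nₕ with Wₕ = Nₕ/7265:
  35–54: (1249/7265)²·(1−274/1249)·50200000/274 = 4227.1628
  65+: (6016/7265)²·(1−372/6016)·41060000/372 = 71006.744
  → Var(ȳ_str) = 75233.907.
Var(ȳ_srs) = (1 − 646/7265)·55360000/646 = 78076.498.
deff = 75233.907 / 78076.498 = 0.9636.

0.9636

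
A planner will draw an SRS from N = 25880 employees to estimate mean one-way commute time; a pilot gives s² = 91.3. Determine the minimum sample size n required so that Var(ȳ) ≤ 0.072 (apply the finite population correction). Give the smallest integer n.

1209

Without fpc, n₀ = s²/D = 91.3/0.072 = 1268.0556.
With fpc, (1 − n/N)·s²/n ≤ D requires n ≥ n₀/(1 + n₀/N) = 1268.0556/(1 + 1268.0556/25880) = 1208.8261.
Rounding up, n = 1209.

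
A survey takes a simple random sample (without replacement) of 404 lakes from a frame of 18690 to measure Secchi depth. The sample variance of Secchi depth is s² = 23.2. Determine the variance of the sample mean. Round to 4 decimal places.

0.0562

Under SRS without replacement, Var(ȳ) = (1 − f)·s²/n with f = n/N = 404/18690 = 0.02161584.
Var(ȳ) = (1 − 0.02161584)·23.2/404 = 0.97838416·0.057425743 = 0.056184437.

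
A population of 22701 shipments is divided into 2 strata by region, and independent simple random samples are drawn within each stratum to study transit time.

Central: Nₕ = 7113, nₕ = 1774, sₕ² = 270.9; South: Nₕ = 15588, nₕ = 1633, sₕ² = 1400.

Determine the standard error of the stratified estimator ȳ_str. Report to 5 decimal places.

0.61085

Var(ȳ_str) = Σₕ Wₕ²(1 − fₕ)sₕ²/nₕ with Wₕ = Nₕ/N, N = 22701.
Central: Wₕ = 0.31333421; term = 0.31333421²·(1 − 0.24940250)·270.9/1774 = 0.011253255.
South: Wₕ = 0.68666579; term = 0.68666579²·(1 − 0.10476007)·1400/1633 = 0.36188627.
Sum = 0.37313953.
SE = √(0.37313953) = 0.61085.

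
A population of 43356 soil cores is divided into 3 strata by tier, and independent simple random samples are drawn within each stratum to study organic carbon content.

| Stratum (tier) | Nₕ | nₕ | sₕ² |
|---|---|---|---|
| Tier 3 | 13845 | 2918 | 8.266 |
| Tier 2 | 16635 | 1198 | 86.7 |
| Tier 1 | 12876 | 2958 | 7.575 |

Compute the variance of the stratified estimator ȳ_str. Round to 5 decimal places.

Var(ȳ_str) = Σₕ Wₕ²(1 − fₕ)sₕ²/nₕ with Wₕ = Nₕ/N, N = 43356.
Tier 3: Wₕ = 0.31933296; term = 0.31933296²·(1 − 0.21076201)·8.266/2918 = 2.2798465 × 10^-4.
Tier 2: Wₕ = 0.38368392; term = 0.38368392²·(1 − 0.07201683)·86.7/1198 = 0.0098866594.
Tier 1: Wₕ = 0.29698312; term = 0.29698312²·(1 − 0.22972973)·7.575/2958 = 1.7397671 × 10^-4.
Sum = 0.010288621.

0.01029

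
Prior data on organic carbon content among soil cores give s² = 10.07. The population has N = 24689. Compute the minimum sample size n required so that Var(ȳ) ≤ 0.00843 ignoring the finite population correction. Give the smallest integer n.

Without fpc, n₀ = s²/D = 10.07/0.00843 = 1194.5433.
Rounding up, n = 1195.

1195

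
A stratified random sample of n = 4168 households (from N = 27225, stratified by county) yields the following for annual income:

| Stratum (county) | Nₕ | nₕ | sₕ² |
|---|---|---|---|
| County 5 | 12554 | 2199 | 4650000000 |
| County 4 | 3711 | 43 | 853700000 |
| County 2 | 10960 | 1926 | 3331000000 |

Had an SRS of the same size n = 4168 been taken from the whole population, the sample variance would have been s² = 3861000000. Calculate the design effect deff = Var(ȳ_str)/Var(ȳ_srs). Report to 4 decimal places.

Var(ȳ_str) = Σ Wₕ²(1−fₕ)sₕ²/nₕ with Wₕ = Nₕ/27225:
  County 5: (12554/27225)²·(1−2199/12554)·4650000000/2199 = 370872.11
  County 4: (3711/27225)²·(1−43/3711)·853700000/43 = 364603.92
  County 2: (10960/27225)²·(1−1926/10960)·3331000000/1926 = 231032.57
  → Var(ȳ_str) = 966508.6.
Var(ȳ_srs) = (1 − 4168/27225)·3861000000/4168 = 784525.39.
deff = 966508.6 / 784525.39 = 1.2320.

1.2320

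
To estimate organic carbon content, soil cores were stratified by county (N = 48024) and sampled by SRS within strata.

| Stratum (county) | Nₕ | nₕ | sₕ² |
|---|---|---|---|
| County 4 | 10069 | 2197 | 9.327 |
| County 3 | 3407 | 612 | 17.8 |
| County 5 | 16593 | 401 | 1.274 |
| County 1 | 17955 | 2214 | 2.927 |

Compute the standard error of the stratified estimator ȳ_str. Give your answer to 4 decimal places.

0.0283

Var(ȳ_str) = Σₕ Wₕ²(1 − fₕ)sₕ²/nₕ with Wₕ = Nₕ/N, N = 48024.
County 4: Wₕ = 0.20966600; term = 0.20966600²·(1 − 0.21819446)·9.327/2197 = 1.4590383 × 10^-4.
County 3: Wₕ = 0.07094369; term = 0.07094369²·(1 − 0.17963017)·17.8/612 = 1.2008973 × 10^-4.
County 5: Wₕ = 0.34551474; term = 0.34551474²·(1 − 0.02416682)·1.274/401 = 3.7011254 × 10^-4.
County 1: Wₕ = 0.37387556; term = 0.37387556²·(1 − 0.12330827)·2.927/2214 = 1.6201162 × 10^-4.
Sum = 7.9811772 × 10^-4.
SE = √(7.9811772 × 10^-4) = 0.0283.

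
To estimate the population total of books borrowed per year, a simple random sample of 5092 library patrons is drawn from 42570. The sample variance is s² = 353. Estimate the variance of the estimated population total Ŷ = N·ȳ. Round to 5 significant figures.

1.1060 × 10^8

Var(Ŷ) = N²·Var(ȳ) = N²·(1 − n/N)·s²/n.
f = 5092/42570 = 0.11961475; Var(ȳ) = 0.88038525·353/5092 = 0.061032206.
Var(Ŷ) = 42570² · 0.061032206 = 1.1060286 × 10^8.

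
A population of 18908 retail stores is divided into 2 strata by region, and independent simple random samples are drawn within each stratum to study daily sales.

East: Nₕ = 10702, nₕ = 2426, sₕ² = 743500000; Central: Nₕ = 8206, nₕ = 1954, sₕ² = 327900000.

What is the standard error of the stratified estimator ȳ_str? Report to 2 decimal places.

316.24

Var(ȳ_str) = Σₕ Wₕ²(1 − fₕ)sₕ²/nₕ with Wₕ = Nₕ/N, N = 18908.
East: Wₕ = 0.56600381; term = 0.56600381²·(1 − 0.22668660)·743500000/2426 = 75924.933.
Central: Wₕ = 0.43399619; term = 0.43399619²·(1 − 0.23811845)·327900000/1954 = 24081.091.
Sum = 100006.02.
SE = √(100006.02) = 316.24.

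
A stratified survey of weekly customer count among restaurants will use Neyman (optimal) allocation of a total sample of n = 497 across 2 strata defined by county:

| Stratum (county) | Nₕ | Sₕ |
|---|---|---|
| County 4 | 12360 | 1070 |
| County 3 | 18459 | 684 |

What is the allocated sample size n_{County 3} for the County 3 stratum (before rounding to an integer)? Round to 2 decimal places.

242.74

Neyman allocation: nₕ = n·NₕSₕ / Σⱼ NⱼSⱼ.
Σ NⱼSⱼ = 12360·1070 + 18459·684 = 2.5851156 × 10^7.
n_{County 3} = 497·18459·684 / (2.5851156 × 10^7) = 242.74.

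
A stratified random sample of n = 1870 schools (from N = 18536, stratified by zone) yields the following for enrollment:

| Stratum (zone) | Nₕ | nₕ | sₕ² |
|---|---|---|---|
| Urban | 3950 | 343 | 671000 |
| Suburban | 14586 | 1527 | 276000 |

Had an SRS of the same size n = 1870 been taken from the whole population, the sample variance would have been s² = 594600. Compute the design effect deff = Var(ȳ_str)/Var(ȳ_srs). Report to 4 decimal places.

0.6343

Var(ȳ_str) = Σ Wₕ²(1−fₕ)sₕ²/nₕ with Wₕ = Nₕ/18536:
  Urban: (3950/18536)²·(1−343/3950)·671000/343 = 81.122177
  Suburban: (14586/18536)²·(1−1527/14586)·276000/1527 = 100.20379
  → Var(ȳ_str) = 181.32597.
Var(ȳ_srs) = (1 − 1870/18536)·594600/1870 = 285.8898.
deff = 181.32597 / 285.8898 = 0.6343.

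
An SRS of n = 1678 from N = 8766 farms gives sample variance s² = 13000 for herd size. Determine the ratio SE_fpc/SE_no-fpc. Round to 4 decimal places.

0.8992

f = n/N = 1678/8766 = 0.19142140.
SE_no-fpc = √(s²/n) = 2.7834005; SE_fpc = √((1−f)s²/n) = 2.5028615.
Ratio = √(1−f) = 0.89920999.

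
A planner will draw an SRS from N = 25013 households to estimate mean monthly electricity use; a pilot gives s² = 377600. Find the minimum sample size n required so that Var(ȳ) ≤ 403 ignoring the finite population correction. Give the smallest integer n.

937

Without fpc, n₀ = s²/D = 377600/403 = 936.9727.
Rounding up, n = 937.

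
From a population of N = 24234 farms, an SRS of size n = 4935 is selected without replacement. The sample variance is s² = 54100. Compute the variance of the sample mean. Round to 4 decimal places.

Under SRS without replacement, Var(ȳ) = (1 − f)·s²/n with f = n/N = 4935/24234 = 0.20363951.
Var(ȳ) = (1 − 0.20363951)·54100/4935 = 0.79636049·10.962513 = 8.7301119.

8.7301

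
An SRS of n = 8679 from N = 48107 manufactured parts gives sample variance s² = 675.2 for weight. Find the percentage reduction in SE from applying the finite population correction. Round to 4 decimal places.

f = n/N = 8679/48107 = 0.18041034.
SE_no-fpc = √(s²/n) = 0.2789211; SE_fpc = √((1−f)s²/n) = 0.2525106.
Ratio = √(1−f) = 0.90531192. Reduction = 100·(1 − 0.90531192) = 9.4688%.

9.4688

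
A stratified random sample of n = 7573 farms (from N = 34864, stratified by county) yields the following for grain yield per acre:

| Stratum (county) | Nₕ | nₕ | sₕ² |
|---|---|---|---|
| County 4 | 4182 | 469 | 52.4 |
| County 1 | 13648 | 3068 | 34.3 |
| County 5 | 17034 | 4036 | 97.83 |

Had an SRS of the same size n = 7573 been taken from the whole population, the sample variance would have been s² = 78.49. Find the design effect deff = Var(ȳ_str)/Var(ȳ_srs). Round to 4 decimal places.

0.8838

Var(ȳ_str) = Σ Wₕ²(1−fₕ)sₕ²/nₕ with Wₕ = Nₕ/34864:
  County 4: (4182/34864)²·(1−469/4182)·52.4/469 = 0.0014272925
  County 1: (13648/34864)²·(1−3068/13648)·34.3/3068 = 0.0013281252
  County 5: (17034/34864)²·(1−4036/17034)·97.83/4036 = 0.0044152942
  → Var(ȳ_str) = 0.0071707119.
Var(ȳ_srs) = (1 − 7573/34864)·78.49/7573 = 0.0081131332.
deff = 0.0071707119 / 0.0081131332 = 0.8838.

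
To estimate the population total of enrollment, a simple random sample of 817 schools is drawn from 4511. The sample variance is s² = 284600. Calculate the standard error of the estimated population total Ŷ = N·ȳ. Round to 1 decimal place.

Var(Ŷ) = N²·Var(ȳ) = N²·(1 − n/N)·s²/n.
f = 817/4511 = 0.18111284; Var(ȳ) = 0.81888716·284600/817 = 285.25739.
Var(Ŷ) = 4511² · 285.25739 = 5.8047371 × 10^9.
SE(Ŷ) = √(5.8047371 × 10^9) = 76188.8.

76188.8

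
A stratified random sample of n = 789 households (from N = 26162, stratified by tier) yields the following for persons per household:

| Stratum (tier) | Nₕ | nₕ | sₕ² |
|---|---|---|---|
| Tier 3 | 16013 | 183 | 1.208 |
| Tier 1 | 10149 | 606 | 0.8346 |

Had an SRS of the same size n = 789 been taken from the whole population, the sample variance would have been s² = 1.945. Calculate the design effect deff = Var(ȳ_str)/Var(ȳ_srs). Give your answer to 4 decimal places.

1.1041

Var(ȳ_str) = Σ Wₕ²(1−fₕ)sₕ²/nₕ with Wₕ = Nₕ/26162:
  Tier 3: (16013/26162)²·(1−183/16013)·1.208/183 = 0.0024447113
  Tier 1: (10149/26162)²·(1−606/10149)·0.8346/606 = 1.9488214 × 10^-4
  → Var(ȳ_str) = 0.0026395934.
Var(ȳ_srs) = (1 − 789/26162)·1.945/789 = 0.0023908013.
deff = 0.0026395934 / 0.0023908013 = 1.1041.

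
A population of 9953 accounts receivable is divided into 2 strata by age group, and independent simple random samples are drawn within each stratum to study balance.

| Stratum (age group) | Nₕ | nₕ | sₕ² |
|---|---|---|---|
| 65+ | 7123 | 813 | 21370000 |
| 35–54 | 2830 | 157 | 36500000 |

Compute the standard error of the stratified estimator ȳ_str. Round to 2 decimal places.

Var(ȳ_str) = Σₕ Wₕ²(1 − fₕ)sₕ²/nₕ with Wₕ = Nₕ/N, N = 9953.
65+: Wₕ = 0.71566362; term = 0.71566362²·(1 − 0.11413730)·21370000/813 = 11926.095.
35–54: Wₕ = 0.28433638; term = 0.28433638²·(1 − 0.05547703)·36500000/157 = 17752.953.
Sum = 29679.048.
SE = √(29679.048) = 172.28.

172.28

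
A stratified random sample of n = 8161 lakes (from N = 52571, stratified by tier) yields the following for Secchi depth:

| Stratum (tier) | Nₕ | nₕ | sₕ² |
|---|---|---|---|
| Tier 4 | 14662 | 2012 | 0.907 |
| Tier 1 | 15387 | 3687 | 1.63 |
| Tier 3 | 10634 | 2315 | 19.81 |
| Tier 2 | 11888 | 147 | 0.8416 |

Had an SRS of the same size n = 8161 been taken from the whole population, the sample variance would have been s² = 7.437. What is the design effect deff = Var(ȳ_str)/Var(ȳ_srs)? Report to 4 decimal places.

Var(ȳ_str) = Σ Wₕ²(1−fₕ)sₕ²/nₕ with Wₕ = Nₕ/52571:
  Tier 4: (14662/52571)²·(1−2012/14662)·0.907/2012 = 3.0253148 × 10^-5
  Tier 1: (15387/52571)²·(1−3687/15387)·1.63/3687 = 2.8797965 × 10^-5
  Tier 3: (10634/52571)²·(1−2315/10634)·19.81/2315 = 2.7391057 × 10^-4
  Tier 2: (11888/52571)²·(1−147/11888)·0.8416/147 = 2.8914108 × 10^-4
  → Var(ȳ_str) = 6.2210276 × 10^-4.
Var(ȳ_srs) = (1 − 8161/52571)·7.437/8161 = 7.6981955 × 10^-4.
deff = (6.2210276 × 10^-4) / (7.6981955 × 10^-4) = 0.8081.

0.8081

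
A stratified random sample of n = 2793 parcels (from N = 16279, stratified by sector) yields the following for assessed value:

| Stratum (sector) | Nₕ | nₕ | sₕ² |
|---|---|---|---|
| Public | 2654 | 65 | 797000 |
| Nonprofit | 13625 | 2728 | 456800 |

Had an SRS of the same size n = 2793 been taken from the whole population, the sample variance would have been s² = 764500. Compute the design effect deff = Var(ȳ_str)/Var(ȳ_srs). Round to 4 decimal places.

Var(ȳ_str) = Σ Wₕ²(1−fₕ)sₕ²/nₕ with Wₕ = Nₕ/16279:
  Public: (2654/16279)²·(1−65/2654)·797000/65 = 317.92339
  Nonprofit: (13625/16279)²·(1−2728/13625)·456800/2728 = 93.814452
  → Var(ȳ_str) = 411.73784.
Var(ȳ_srs) = (1 − 2793/16279)·764500/2793 = 226.75767.
deff = 411.73784 / 226.75767 = 1.8158.

1.8158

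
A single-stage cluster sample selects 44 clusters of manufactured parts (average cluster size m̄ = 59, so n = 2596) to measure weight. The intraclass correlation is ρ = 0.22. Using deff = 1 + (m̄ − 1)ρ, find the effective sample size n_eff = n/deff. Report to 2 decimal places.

deff = 1 + (59 − 1)·0.22 = 1 + 12.76 = 13.76.
n_eff = 2596 / 13.76 = 188.66.

188.66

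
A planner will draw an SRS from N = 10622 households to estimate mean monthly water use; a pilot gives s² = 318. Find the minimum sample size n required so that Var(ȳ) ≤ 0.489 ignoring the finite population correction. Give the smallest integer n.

651

Without fpc, n₀ = s²/D = 318/0.489 = 650.3067.
Rounding up, n = 651.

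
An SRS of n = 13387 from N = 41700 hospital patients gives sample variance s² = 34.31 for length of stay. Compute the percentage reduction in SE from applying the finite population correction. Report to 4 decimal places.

17.6004

f = n/N = 13387/41700 = 0.32103118.
SE_no-fpc = √(s²/n) = 0.05062543; SE_fpc = √((1−f)s²/n) = 0.041715134.
Ratio = √(1−f) = 0.82399565. Reduction = 100·(1 − 0.82399565) = 17.6004%.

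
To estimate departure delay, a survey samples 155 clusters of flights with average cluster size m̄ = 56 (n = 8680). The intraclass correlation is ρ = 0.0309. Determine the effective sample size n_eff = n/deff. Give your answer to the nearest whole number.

3215

deff = 1 + (56 − 1)·0.0309 = 1 + 1.6995 = 2.6995.
n_eff = 8680 / 2.6995 = 3215.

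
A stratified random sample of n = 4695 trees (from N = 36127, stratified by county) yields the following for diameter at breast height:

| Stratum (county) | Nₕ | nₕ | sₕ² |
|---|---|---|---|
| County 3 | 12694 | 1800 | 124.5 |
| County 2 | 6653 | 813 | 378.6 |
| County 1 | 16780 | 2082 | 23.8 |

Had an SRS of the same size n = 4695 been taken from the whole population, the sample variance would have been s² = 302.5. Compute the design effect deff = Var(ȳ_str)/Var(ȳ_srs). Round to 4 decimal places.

Var(ȳ_str) = Σ Wₕ²(1−fₕ)sₕ²/nₕ with Wₕ = Nₕ/36127:
  County 3: (12694/36127)²·(1−1800/12694)·124.5/1800 = 0.0073285645
  County 2: (6653/36127)²·(1−813/6653)·378.6/813 = 0.013862981
  County 1: (16780/36127)²·(1−2082/16780)·23.8/2082 = 0.0021601437
  → Var(ȳ_str) = 0.023351689.
Var(ȳ_srs) = (1 − 4695/36127)·302.5/4695 = 0.056057006.
deff = 0.023351689 / 0.056057006 = 0.4166.

0.4166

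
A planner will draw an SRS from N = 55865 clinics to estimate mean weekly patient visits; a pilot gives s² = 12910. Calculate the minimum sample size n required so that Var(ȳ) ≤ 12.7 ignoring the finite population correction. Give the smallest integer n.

1017

Without fpc, n₀ = s²/D = 12910/12.7 = 1016.5354.
Rounding up, n = 1017.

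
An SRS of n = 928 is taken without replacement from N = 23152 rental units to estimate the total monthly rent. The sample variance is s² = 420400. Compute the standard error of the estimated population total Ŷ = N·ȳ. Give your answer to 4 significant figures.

482800

Var(Ŷ) = N²·Var(ȳ) = N²·(1 − n/N)·s²/n.
f = 928/23152 = 0.04008293; Var(ȳ) = 0.95991707·420400/928 = 434.85898.
Var(Ŷ) = 23152² · 434.85898 = 2.3309098 × 10^11.
SE(Ŷ) = √(2.3309098 × 10^11) = 482800.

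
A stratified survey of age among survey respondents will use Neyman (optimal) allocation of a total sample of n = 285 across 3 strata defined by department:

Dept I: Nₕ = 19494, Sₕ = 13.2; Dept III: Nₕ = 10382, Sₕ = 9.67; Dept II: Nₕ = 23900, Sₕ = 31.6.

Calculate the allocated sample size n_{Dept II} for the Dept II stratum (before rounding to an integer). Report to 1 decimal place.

193.4

Neyman allocation: nₕ = n·NₕSₕ / Σⱼ NⱼSⱼ.
Σ NⱼSⱼ = 19494·13.2 + 10382·9.67 + 23900·31.6 = 1.1129547 × 10^6.
n_{Dept II} = 285·23900·31.6 / (1.1129547 × 10^6) = 193.4.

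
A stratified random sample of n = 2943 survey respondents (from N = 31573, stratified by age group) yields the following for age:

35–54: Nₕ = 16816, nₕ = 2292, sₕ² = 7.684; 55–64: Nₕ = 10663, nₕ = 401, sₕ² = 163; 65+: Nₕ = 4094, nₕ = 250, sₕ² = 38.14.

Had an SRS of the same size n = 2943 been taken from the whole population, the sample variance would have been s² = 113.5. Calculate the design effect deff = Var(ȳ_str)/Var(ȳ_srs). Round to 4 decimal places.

1.3682

Var(ȳ_str) = Σ Wₕ²(1−fₕ)sₕ²/nₕ with Wₕ = Nₕ/31573:
  35–54: (16816/31573)²·(1−2292/16816)·7.684/2292 = 8.2139108 × 10^-4
  55–64: (10663/31573)²·(1−401/10663)·163/401 = 0.04461932
  65+: (4094/31573)²·(1−250/4094)·38.14/250 = 0.0024084642
  → Var(ȳ_str) = 0.047849175.
Var(ȳ_srs) = (1 − 2943/31573)·113.5/2943 = 0.034971245.
deff = 0.047849175 / 0.034971245 = 1.3682.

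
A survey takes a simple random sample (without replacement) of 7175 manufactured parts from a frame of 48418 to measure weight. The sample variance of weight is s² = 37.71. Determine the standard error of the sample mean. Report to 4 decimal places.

0.0669

Under SRS without replacement, Var(ȳ) = (1 − f)·s²/n with f = n/N = 7175/48418 = 0.14818869.
Var(ȳ) = (1 − 0.14818869)·37.71/7175 = 0.85181131·0.0052557491 = 0.0044769065.
SE(ȳ) = √(0.0044769065) = 0.0669.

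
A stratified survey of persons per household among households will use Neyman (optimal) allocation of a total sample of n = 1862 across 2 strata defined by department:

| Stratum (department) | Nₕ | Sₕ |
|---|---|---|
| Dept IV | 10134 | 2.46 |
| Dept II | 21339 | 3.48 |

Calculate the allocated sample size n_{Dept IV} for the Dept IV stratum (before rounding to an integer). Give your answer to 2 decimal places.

467.98

Neyman allocation: nₕ = n·NₕSₕ / Σⱼ NⱼSⱼ.
Σ NⱼSⱼ = 10134·2.46 + 21339·3.48 = 99189.36.
n_{Dept IV} = 1862·10134·2.46 / 99189.36 = 467.98.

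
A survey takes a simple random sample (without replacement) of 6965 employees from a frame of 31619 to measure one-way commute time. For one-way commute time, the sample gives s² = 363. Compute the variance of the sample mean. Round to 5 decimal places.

Under SRS without replacement, Var(ȳ) = (1 − f)·s²/n with f = n/N = 6965/31619 = 0.22027895.
Var(ȳ) = (1 − 0.22027895)·363/6965 = 0.77972105·0.052117732 = 0.040637293.

0.04064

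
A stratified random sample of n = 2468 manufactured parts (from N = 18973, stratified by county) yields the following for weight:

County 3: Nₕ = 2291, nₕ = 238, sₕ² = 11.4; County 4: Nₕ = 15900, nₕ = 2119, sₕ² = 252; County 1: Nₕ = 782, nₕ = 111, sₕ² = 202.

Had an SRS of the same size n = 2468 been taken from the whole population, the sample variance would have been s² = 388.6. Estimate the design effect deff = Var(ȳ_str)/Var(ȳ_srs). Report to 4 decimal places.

Var(ȳ_str) = Σ Wₕ²(1−fₕ)sₕ²/nₕ with Wₕ = Nₕ/18973:
  County 3: (2291/18973)²·(1−238/2291)·11.4/238 = 6.2584951 × 10^-4
  County 4: (15900/18973)²·(1−2119/15900)·252/2119 = 0.072389475
  County 1: (782/18973)²·(1−111/782)·202/111 = 0.0026526848
  → Var(ȳ_str) = 0.075668009.
Var(ȳ_srs) = (1 − 2468/18973)·388.6/2468 = 0.13697369.
deff = 0.075668009 / 0.13697369 = 0.5524.

0.5524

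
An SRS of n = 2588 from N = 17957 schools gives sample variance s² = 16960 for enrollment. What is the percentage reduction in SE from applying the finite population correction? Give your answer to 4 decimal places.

7.4863

f = n/N = 2588/17957 = 0.14412207.
SE_no-fpc = √(s²/n) = 2.5599459; SE_fpc = √((1−f)s²/n) = 2.3682999.
Ratio = √(1−f) = 0.92513671. Reduction = 100·(1 − 0.92513671) = 7.4863%.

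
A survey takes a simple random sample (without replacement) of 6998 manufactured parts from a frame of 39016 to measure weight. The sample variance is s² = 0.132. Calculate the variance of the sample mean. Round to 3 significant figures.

1.55 × 10^-5

Under SRS without replacement, Var(ȳ) = (1 − f)·s²/n with f = n/N = 6998/39016 = 0.17936231.
Var(ȳ) = (1 − 0.17936231)·0.132/6998 = 0.82063769·1.8862532 × 10^-5 = 1.5479305 × 10^-5.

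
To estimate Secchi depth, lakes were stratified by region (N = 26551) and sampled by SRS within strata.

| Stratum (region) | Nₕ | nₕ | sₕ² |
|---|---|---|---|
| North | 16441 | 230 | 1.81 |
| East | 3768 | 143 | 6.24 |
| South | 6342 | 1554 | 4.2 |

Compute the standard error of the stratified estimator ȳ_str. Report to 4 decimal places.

Var(ȳ_str) = Σₕ Wₕ²(1 − fₕ)sₕ²/nₕ with Wₕ = Nₕ/N, N = 26551.
North: Wₕ = 0.61922338; term = 0.61922338²·(1 − 0.01398942)·1.81/230 = 0.0029752743.
East: Wₕ = 0.14191556; term = 0.14191556²·(1 − 0.03795117)·6.24/143 = 8.4548458 × 10^-4.
South: Wₕ = 0.23886106; term = 0.23886106²·(1 − 0.24503311)·4.2/1554 = 1.1641713 × 10^-4.
Sum = 0.003937176.
SE = √(0.003937176) = 0.0627.

0.0627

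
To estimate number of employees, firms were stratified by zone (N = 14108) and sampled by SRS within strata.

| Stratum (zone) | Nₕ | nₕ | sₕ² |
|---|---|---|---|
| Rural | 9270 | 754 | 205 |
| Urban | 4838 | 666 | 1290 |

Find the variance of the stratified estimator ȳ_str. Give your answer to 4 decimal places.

0.3043

Var(ȳ_str) = Σₕ Wₕ²(1 − fₕ)sₕ²/nₕ with Wₕ = Nₕ/N, N = 14108.
Rural: Wₕ = 0.65707400; term = 0.65707400²·(1 − 0.08133765)·205/754 = 0.1078368.
Urban: Wₕ = 0.34292600; term = 0.34292600²·(1 − 0.13766019)·1290/666 = 0.19642409.
Sum = 0.30426089.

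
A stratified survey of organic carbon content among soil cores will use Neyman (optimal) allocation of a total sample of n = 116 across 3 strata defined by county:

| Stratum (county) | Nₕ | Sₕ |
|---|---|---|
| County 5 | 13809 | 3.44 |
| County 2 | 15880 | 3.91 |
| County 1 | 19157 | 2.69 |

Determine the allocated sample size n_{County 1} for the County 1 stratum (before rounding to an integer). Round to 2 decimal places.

Neyman allocation: nₕ = n·NₕSₕ / Σⱼ NⱼSⱼ.
Σ NⱼSⱼ = 13809·3.44 + 15880·3.91 + 19157·2.69 = 161126.09.
n_{County 1} = 116·19157·2.69 / 161126.09 = 37.10.

37.10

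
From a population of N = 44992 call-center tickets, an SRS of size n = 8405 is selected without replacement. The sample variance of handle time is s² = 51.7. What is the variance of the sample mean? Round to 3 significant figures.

Under SRS without replacement, Var(ȳ) = (1 − f)·s²/n with f = n/N = 8405/44992 = 0.18681099.
Var(ȳ) = (1 − 0.18681099)·51.7/8405 = 0.81318901·0.0061511005 = 0.0050020074.

0.00500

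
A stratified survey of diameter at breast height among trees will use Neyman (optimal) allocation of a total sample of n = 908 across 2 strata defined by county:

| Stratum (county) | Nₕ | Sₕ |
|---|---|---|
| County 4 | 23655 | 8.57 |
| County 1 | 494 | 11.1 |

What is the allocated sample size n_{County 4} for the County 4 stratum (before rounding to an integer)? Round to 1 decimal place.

Neyman allocation: nₕ = n·NₕSₕ / Σⱼ NⱼSⱼ.
Σ NⱼSⱼ = 23655·8.57 + 494·11.1 = 208206.75.
n_{County 4} = 908·23655·8.57 / 208206.75 = 884.1.

884.1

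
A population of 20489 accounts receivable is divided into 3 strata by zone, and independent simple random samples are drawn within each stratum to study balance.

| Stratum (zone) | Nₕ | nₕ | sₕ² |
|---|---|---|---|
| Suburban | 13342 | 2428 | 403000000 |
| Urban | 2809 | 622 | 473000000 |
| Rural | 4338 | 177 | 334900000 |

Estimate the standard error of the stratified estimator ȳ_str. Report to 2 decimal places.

387.37

Var(ȳ_str) = Σₕ Wₕ²(1 − fₕ)sₕ²/nₕ with Wₕ = Nₕ/N, N = 20489.
Suburban: Wₕ = 0.65117868; term = 0.65117868²·(1 − 0.18198171)·403000000/2428 = 57573.115.
Urban: Wₕ = 0.13709796; term = 0.13709796²·(1 − 0.22143111)·473000000/622 = 11128.324.
Rural: Wₕ = 0.21172336; term = 0.21172336²·(1 − 0.04080221)·334900000/177 = 81355.631.
Sum = 150057.07.
SE = √(150057.07) = 387.37.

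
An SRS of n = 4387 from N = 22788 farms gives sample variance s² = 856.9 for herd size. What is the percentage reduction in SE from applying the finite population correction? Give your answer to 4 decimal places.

f = n/N = 4387/22788 = 0.19251360.
SE_no-fpc = √(s²/n) = 0.44195826; SE_fpc = √((1−f)s²/n) = 0.39714478.
Ratio = √(1−f) = 0.89860247. Reduction = 100·(1 − 0.89860247) = 10.1398%.

10.1398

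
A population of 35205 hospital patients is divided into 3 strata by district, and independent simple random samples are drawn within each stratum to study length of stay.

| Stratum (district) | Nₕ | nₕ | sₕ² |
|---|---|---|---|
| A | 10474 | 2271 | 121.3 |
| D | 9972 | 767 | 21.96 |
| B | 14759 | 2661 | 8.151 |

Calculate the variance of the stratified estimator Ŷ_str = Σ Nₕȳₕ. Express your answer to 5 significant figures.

7.7642 × 10^6

Var(Ŷ_str) = Σₕ Nₕ²(1 − fₕ)sₕ²/nₕ.
A: 10474²·(1 − 2271/10474)·121.3/2271 = 4.5891151 × 10^6.
D: 9972²·(1 − 767/9972)·21.96/767 = 2.6281069 × 10^6.
B: 14759²·(1 − 2661/14759)·8.151/2661 = 546936.03.
Sum = 7.764158 × 10^6.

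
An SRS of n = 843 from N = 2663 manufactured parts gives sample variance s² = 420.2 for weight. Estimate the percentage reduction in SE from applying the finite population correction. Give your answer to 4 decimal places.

17.3296

f = n/N = 843/2663 = 0.31656027.
SE_no-fpc = √(s²/n) = 0.7060155; SE_fpc = √((1−f)s²/n) = 0.58366594.
Ratio = √(1−f) = 0.82670414. Reduction = 100·(1 − 0.82670414) = 17.3296%.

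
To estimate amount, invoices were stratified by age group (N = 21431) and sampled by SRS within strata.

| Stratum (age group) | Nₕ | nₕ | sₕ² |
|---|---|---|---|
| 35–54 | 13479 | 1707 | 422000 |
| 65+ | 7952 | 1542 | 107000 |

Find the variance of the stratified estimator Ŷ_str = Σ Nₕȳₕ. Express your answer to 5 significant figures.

4.2764 × 10^10

Var(Ŷ_str) = Σₕ Nₕ²(1 − fₕ)sₕ²/nₕ.
35–54: 13479²·(1 − 1707/13479)·422000/1707 = 3.9227159 × 10^10.
65+: 7952²·(1 − 1542/7952)·107000/1542 = 3.5369898 × 10^9.
Sum = 4.2764149 × 10^10.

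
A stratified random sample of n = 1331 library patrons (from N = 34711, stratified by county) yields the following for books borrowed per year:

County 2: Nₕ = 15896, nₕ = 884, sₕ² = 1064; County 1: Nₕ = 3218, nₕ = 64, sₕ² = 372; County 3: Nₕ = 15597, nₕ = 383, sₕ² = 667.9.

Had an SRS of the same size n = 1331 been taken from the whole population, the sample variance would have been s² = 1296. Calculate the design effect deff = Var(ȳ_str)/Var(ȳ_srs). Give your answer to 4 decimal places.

Var(ȳ_str) = Σ Wₕ²(1−fₕ)sₕ²/nₕ with Wₕ = Nₕ/34711:
  County 2: (15896/34711)²·(1−884/15896)·1064/884 = 0.23838643
  County 1: (3218/34711)²·(1−64/3218)·372/64 = 0.04896395
  County 3: (15597/34711)²·(1−383/15597)·667.9/383 = 0.34344951
  → Var(ȳ_str) = 0.63079989.
Var(ȳ_srs) = (1 − 1331/34711)·1296/1331 = 0.93636711.
deff = 0.63079989 / 0.93636711 = 0.6737.

0.6737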